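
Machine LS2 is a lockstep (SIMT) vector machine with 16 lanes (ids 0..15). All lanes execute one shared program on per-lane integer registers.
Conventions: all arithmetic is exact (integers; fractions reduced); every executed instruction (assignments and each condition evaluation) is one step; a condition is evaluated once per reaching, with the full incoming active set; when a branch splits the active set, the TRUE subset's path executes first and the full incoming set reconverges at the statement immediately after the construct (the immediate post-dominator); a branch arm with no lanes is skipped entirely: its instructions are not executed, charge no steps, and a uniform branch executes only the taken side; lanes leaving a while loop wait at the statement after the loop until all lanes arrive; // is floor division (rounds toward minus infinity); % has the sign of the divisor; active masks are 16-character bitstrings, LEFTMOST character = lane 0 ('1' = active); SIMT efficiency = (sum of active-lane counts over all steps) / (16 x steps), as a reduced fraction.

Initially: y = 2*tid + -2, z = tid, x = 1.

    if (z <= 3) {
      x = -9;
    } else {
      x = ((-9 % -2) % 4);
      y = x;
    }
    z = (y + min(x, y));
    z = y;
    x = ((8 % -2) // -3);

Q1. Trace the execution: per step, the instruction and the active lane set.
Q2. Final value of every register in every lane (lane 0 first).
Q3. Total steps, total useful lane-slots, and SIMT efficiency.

step 0: eval (z <= 3)                1111111111111111
step 1: x <- -9                      1111000000000000
step 2: x <- ((-9 % -2) % 4)         0000111111111111
step 3: y <- x                       0000111111111111
step 4: z <- (y + min(x, y))         1111111111111111
step 5: z <- y                       1111111111111111
step 6: x <- ((8 % -2) // -3)        1111111111111111

Answer: 7 steps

y: -2,0,2,4,3,3,3,3,3,3,3,3,3,3,3,3
z: -2,0,2,4,3,3,3,3,3,3,3,3,3,3,3,3
x: 0,0,0,0,0,0,0,0,0,0,0,0,0,0,0,0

steps = 7; useful = 92; efficiency = 92/112 = 23/28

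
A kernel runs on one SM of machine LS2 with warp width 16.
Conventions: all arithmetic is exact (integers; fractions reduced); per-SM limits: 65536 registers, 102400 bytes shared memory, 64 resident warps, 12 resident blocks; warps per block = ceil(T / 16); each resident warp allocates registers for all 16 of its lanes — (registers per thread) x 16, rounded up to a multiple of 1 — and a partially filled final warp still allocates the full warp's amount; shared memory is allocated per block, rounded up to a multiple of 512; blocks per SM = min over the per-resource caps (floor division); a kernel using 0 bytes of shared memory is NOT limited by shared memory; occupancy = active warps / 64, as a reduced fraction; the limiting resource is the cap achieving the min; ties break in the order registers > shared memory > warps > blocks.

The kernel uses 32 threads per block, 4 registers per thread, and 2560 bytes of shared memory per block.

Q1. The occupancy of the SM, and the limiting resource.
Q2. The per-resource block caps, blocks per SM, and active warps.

Answer: occupancy 3/8, limited by blocks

registers: 512 blocks
shared memory: 40 blocks
warps: 32 blocks
blocks: 12 blocks

Answer: 12 blocks, 24 active warps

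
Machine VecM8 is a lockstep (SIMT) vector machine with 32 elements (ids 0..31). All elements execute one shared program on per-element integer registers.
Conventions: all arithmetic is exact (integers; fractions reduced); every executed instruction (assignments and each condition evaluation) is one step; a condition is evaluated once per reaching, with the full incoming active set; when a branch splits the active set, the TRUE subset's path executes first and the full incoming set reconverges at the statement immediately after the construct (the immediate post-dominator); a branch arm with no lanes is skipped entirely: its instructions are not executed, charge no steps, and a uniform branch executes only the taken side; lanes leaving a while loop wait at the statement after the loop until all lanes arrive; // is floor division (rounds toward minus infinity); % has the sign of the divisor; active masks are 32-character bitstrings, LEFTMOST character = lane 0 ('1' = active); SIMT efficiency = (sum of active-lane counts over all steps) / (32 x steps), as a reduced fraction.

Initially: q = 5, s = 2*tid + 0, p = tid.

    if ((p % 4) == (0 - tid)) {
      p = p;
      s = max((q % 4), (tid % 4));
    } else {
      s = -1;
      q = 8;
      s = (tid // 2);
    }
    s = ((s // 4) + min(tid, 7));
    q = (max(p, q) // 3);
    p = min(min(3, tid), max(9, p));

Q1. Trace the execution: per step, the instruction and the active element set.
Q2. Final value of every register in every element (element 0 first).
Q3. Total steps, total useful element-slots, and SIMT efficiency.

step 0: eval ((p % 4) == (0 - tid))  11111111111111111111111111111111
step 1: p <- p                       10000000000000000000000000000000
step 2: s <- max((q % 4), (tid % 4)) 10000000000000000000000000000000
step 3: s <- -1                      01111111111111111111111111111111
step 4: q <- 8                       01111111111111111111111111111111
step 5: s <- (tid // 2)              01111111111111111111111111111111
step 6: s <- ((s // 4) + min(tid, 7)) 11111111111111111111111111111111
step 7: q <- (max(p, q) // 3)        11111111111111111111111111111111
step 8: p <- min(min(3, tid), max(9, p)) 11111111111111111111111111111111

Answer: 9 steps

q: 1,2,2,2,2,2,2,2,2,3,3,3,4,4,4,5,5,5,6,6,6,7,7,7,8,8,8,9,9,9,10,10
s: 0,1,2,3,4,5,6,7,8,8,8,8,8,8,8,8,9,9,9,9,9,9,9,9,10,10,10,10,10,10,10,10
p: 0,1,2,3,3,3,3,3,3,3,3,3,3,3,3,3,3,3,3,3,3,3,3,3,3,3,3,3,3,3,3,3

steps = 9; useful = 223; efficiency = 223/288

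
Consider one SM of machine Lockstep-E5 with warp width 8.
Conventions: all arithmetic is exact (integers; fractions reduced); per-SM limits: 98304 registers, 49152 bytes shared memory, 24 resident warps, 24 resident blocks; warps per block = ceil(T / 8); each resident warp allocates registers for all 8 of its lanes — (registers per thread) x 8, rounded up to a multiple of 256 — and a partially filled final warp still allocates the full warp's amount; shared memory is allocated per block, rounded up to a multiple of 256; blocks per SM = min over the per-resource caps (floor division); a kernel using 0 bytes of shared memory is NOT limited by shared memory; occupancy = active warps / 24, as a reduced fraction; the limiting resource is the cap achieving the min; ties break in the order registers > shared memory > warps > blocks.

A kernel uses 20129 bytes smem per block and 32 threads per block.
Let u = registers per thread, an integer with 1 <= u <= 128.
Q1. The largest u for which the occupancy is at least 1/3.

Answer: u = 128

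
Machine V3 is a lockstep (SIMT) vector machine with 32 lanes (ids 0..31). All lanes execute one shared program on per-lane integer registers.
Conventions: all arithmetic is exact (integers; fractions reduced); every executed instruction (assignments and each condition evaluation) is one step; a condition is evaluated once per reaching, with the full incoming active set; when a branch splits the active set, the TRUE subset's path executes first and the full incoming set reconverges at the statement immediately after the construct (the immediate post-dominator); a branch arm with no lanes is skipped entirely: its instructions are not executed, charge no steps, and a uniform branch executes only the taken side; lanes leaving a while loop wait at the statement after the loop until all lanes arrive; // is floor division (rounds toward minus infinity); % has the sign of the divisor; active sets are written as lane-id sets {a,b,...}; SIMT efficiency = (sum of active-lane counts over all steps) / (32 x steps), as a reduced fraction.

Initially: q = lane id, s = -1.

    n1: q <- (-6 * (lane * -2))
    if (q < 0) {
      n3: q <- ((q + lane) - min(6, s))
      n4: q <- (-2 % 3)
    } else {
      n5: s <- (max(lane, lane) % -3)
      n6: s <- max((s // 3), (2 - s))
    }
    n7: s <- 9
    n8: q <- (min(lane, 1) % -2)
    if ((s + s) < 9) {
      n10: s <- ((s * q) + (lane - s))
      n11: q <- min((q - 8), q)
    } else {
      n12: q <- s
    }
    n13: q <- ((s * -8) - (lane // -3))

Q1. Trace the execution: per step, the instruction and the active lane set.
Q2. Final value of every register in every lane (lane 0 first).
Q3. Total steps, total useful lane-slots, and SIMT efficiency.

step 0: q <- (-6 * (lane * -2))      {0,1,2,3,4,5,6,7,8,9,10,11,12,13,14,15,16,17,18,19,20,21,22,23,24,25,26,27,28,29,30,31}
step 1: eval (q < 0)                 {0,1,2,3,4,5,6,7,8,9,10,11,12,13,14,15,16,17,18,19,20,21,22,23,24,25,26,27,28,29,30,31}
step 2: s <- (max(lane, lane) % -3)  {0,1,2,3,4,5,6,7,8,9,10,11,12,13,14,15,16,17,18,19,20,21,22,23,24,25,26,27,28,29,30,31}
step 3: s <- max((s // 3), (2 - s))  {0,1,2,3,4,5,6,7,8,9,10,11,12,13,14,15,16,17,18,19,20,21,22,23,24,25,26,27,28,29,30,31}
step 4: s <- 9                       {0,1,2,3,4,5,6,7,8,9,10,11,12,13,14,15,16,17,18,19,20,21,22,23,24,25,26,27,28,29,30,31}
step 5: q <- (min(lane, 1) % -2)     {0,1,2,3,4,5,6,7,8,9,10,11,12,13,14,15,16,17,18,19,20,21,22,23,24,25,26,27,28,29,30,31}
step 6: eval ((s + s) < 9)           {0,1,2,3,4,5,6,7,8,9,10,11,12,13,14,15,16,17,18,19,20,21,22,23,24,25,26,27,28,29,30,31}
step 7: q <- s                       {0,1,2,3,4,5,6,7,8,9,10,11,12,13,14,15,16,17,18,19,20,21,22,23,24,25,26,27,28,29,30,31}
step 8: q <- ((s * -8) - (lane // -3)) {0,1,2,3,4,5,6,7,8,9,10,11,12,13,14,15,16,17,18,19,20,21,22,23,24,25,26,27,28,29,30,31}

Answer: 9 steps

q: -72,-71,-71,-71,-70,-70,-70,-69,-69,-69,-68,-68,-68,-67,-67,-67,-66,-66,-66,-65,-65,-65,-64,-64,-64,-63,-63,-63,-62,-62,-62,-61
s: 9,9,9,9,9,9,9,9,9,9,9,9,9,9,9,9,9,9,9,9,9,9,9,9,9,9,9,9,9,9,9,9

steps = 9; useful = 288; efficiency = 288/288 = 1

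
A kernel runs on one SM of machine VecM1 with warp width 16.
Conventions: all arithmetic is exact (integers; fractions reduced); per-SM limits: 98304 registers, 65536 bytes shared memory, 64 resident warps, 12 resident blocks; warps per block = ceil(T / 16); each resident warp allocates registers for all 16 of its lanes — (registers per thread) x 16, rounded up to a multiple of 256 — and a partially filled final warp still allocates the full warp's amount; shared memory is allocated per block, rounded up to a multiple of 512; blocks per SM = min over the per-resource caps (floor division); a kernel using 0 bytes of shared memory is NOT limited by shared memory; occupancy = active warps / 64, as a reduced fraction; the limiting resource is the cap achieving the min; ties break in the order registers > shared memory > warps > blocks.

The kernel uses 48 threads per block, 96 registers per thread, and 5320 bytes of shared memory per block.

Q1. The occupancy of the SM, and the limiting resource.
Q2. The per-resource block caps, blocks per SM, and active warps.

Answer: occupancy 33/64, limited by shared memory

registers: 21 blocks
shared memory: 11 blocks
warps: 21 blocks
blocks: 12 blocks

Answer: 11 blocks, 33 active warps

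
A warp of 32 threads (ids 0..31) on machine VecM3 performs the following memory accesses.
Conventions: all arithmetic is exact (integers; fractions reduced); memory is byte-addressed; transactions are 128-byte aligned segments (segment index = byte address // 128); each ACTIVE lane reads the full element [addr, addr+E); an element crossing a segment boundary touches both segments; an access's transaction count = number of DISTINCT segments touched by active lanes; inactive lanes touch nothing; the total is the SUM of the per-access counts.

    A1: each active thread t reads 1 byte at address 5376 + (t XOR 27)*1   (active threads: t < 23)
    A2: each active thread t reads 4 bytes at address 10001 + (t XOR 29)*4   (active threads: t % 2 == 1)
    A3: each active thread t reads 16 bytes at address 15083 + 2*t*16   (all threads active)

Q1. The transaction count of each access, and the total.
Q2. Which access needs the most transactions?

A1: 1 transaction
A2: 2 transactions
A3: 9 transactions

Answer: 1,2,9; total 12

Answer: A3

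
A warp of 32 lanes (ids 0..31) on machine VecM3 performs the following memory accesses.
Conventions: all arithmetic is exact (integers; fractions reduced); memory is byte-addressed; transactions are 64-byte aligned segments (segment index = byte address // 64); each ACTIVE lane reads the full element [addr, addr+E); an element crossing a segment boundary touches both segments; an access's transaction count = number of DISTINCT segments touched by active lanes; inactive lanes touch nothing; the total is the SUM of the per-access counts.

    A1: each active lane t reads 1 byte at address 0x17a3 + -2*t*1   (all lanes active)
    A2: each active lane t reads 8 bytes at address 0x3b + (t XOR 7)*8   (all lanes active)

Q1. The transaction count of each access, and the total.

A1: 2 transactions
A2: 5 transactions

Answer: 2,5; total 7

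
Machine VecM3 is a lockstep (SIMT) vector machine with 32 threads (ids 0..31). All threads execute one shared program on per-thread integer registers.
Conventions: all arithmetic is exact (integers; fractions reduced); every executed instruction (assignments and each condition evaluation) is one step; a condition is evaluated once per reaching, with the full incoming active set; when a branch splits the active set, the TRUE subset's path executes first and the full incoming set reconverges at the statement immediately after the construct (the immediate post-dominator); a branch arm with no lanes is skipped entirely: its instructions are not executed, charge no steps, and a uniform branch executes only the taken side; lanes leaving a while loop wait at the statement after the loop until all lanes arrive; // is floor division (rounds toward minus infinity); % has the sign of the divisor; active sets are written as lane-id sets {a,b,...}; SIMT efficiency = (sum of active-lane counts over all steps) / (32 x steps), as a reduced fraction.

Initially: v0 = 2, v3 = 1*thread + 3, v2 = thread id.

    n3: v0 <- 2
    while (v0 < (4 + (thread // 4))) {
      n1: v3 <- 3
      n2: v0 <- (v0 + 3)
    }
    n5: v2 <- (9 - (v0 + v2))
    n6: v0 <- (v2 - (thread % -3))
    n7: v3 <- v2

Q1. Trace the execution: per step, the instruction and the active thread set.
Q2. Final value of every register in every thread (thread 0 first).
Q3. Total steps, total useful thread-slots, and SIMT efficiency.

step 0: v0 <- 2                      {0,1,2,3,4,5,6,7,8,9,10,11,12,13,14,15,16,17,18,19,20,21,22,23,24,25,26,27,28,29,30,31}
step 1: eval (v0 < (4 + (thread // 4))) {0,1,2,3,4,5,6,7,8,9,10,11,12,13,14,15,16,17,18,19,20,21,22,23,24,25,26,27,28,29,30,31}
step 2: v3 <- 3                      {0,1,2,3,4,5,6,7,8,9,10,11,12,13,14,15,16,17,18,19,20,21,22,23,24,25,26,27,28,29,30,31}
step 3: v0 <- (v0 + 3)               {0,1,2,3,4,5,6,7,8,9,10,11,12,13,14,15,16,17,18,19,20,21,22,23,24,25,26,27,28,29,30,31}
step 4: eval (v0 < (4 + (thread // 4))) {0,1,2,3,4,5,6,7,8,9,10,11,12,13,14,15,16,17,18,19,20,21,22,23,24,25,26,27,28,29,30,31}
step 5: v3 <- 3                      {8,9,10,11,12,13,14,15,16,17,18,19,20,21,22,23,24,25,26,27,28,29,30,31}
step 6: v0 <- (v0 + 3)               {8,9,10,11,12,13,14,15,16,17,18,19,20,21,22,23,24,25,26,27,28,29,30,31}
step 7: eval (v0 < (4 + (thread // 4))) {8,9,10,11,12,13,14,15,16,17,18,19,20,21,22,23,24,25,26,27,28,29,30,31}
step 8: v3 <- 3                      {20,21,22,23,24,25,26,27,28,29,30,31}
step 9: v0 <- (v0 + 3)               {20,21,22,23,24,25,26,27,28,29,30,31}
step 10: eval (v0 < (4 + (thread // 4))) {20,21,22,23,24,25,26,27,28,29,30,31}
step 11: v2 <- (9 - (v0 + v2))        {0,1,2,3,4,5,6,7,8,9,10,11,12,13,14,15,16,17,18,19,20,21,22,23,24,25,26,27,28,29,30,31}
step 12: v0 <- (v2 - (thread % -3))   {0,1,2,3,4,5,6,7,8,9,10,11,12,13,14,15,16,17,18,19,20,21,22,23,24,25,26,27,28,29,30,31}
step 13: v3 <- v2                     {0,1,2,3,4,5,6,7,8,9,10,11,12,13,14,15,16,17,18,19,20,21,22,23,24,25,26,27,28,29,30,31}

Answer: 14 steps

v0: 4,5,3,1,2,0,-2,-1,-6,-8,-7,-9,-11,-10,-12,-14,-13,-15,-17,-16,-21,-23,-22,-24,-26,-25,-27,-29,-28,-30,-32,-31
v3: 4,3,2,1,0,-1,-2,-3,-7,-8,-9,-10,-11,-12,-13,-14,-15,-16,-17,-18,-22,-23,-24,-25,-26,-27,-28,-29,-30,-31,-32,-33
v2: 4,3,2,1,0,-1,-2,-3,-7,-8,-9,-10,-11,-12,-13,-14,-15,-16,-17,-18,-22,-23,-24,-25,-26,-27,-28,-29,-30,-31,-32,-33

steps = 14; useful = 364; efficiency = 364/448 = 13/16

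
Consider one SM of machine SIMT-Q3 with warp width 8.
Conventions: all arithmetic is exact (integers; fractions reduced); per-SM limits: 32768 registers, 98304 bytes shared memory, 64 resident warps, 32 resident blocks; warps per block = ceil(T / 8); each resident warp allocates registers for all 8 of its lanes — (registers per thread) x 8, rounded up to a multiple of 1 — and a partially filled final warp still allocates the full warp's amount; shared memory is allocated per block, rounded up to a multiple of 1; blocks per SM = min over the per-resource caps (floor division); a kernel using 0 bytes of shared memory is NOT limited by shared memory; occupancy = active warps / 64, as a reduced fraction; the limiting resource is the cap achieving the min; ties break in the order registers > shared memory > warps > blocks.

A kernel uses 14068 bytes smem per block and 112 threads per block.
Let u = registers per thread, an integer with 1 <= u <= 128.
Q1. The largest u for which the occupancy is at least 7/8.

Answer: u = 73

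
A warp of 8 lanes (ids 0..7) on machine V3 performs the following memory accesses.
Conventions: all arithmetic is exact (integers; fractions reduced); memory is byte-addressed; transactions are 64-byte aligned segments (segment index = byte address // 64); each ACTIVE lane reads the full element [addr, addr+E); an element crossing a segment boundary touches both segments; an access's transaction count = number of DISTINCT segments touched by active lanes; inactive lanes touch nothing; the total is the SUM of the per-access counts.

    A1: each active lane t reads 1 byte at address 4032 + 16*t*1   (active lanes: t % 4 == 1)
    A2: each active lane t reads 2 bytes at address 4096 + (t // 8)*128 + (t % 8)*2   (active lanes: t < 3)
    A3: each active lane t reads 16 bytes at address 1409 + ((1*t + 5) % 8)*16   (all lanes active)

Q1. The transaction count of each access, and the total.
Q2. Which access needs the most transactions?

A1: 2 transactions
A2: 1 transaction
A3: 3 transactions

Answer: 2,1,3; total 6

Answer: A3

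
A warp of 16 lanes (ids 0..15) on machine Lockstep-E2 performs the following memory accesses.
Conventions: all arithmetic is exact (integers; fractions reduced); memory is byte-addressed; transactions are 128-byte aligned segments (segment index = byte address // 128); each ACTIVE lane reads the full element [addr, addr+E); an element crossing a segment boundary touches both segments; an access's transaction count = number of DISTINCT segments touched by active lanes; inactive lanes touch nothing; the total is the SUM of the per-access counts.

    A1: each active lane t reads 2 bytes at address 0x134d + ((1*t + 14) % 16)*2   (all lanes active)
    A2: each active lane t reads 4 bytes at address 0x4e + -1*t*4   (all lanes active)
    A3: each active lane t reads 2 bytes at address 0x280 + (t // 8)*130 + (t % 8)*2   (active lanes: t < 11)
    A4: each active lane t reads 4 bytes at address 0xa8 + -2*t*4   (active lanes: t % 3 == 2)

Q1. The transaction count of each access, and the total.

A1: 1 transaction
A2: 1 transaction
A3: 2 transactions
A4: 2 transactions

Answer: 1,1,2,2; total 6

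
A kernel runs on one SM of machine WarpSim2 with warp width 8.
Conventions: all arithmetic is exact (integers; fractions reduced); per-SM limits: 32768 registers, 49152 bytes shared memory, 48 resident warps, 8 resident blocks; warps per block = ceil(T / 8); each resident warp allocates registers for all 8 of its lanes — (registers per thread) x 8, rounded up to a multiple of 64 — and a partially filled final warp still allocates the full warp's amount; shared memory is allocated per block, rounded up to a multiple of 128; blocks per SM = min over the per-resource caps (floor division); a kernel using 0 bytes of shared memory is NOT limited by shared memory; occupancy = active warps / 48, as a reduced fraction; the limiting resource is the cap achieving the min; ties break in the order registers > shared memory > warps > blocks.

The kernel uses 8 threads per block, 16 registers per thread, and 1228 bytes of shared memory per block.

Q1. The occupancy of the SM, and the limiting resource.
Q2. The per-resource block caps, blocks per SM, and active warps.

Answer: occupancy 1/6, limited by blocks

registers: 256 blocks
shared memory: 38 blocks
warps: 48 blocks
blocks: 8 blocks

Answer: 8 blocks, 8 active warps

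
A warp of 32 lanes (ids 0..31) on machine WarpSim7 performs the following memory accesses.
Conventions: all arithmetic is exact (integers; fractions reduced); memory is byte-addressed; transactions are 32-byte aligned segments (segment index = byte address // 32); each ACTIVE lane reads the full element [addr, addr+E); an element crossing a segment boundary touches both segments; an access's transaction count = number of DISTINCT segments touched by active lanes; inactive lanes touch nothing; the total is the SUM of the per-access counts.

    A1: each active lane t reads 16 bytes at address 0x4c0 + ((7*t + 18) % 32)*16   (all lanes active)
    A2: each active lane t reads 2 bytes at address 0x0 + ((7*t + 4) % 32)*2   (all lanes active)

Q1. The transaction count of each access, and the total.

A1: 16 transactions
A2: 2 transactions

Answer: 16,2; total 18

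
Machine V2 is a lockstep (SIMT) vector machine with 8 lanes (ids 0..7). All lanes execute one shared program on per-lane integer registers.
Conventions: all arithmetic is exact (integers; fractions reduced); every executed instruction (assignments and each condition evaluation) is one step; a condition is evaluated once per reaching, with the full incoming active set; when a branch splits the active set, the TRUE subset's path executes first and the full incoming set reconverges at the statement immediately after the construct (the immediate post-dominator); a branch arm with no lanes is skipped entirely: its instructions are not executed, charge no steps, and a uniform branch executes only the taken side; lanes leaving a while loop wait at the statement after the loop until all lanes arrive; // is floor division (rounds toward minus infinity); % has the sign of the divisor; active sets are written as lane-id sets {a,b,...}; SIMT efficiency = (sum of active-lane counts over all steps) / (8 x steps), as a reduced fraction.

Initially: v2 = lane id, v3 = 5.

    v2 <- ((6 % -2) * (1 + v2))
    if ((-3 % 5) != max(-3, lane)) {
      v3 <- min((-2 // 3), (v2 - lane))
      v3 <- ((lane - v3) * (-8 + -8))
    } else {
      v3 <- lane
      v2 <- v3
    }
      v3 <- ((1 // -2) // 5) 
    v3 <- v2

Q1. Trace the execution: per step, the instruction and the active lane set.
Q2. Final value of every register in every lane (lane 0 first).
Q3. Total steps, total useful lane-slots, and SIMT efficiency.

step 0: v2 <- ((6 % -2) * (1 + v2))  {0,1,2,3,4,5,6,7}
step 1: eval ((-3 % 5) != max(-3, lane)) {0,1,2,3,4,5,6,7}
step 2: v3 <- min((-2 // 3), (v2 - lane)) {0,1,3,4,5,6,7}
step 3: v3 <- ((lane - v3) * (-8 + -8)) {0,1,3,4,5,6,7}
step 4: v3 <- lane                   {2}
step 5: v2 <- v3                     {2}
step 6: v3 <- ((1 // -2) // 5)       {0,1,2,3,4,5,6,7}
step 7: v3 <- v2                     {0,1,2,3,4,5,6,7}

Answer: 8 steps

v2: 0,0,2,0,0,0,0,0
v3: 0,0,2,0,0,0,0,0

steps = 8; useful = 48; efficiency = 48/64 = 3/4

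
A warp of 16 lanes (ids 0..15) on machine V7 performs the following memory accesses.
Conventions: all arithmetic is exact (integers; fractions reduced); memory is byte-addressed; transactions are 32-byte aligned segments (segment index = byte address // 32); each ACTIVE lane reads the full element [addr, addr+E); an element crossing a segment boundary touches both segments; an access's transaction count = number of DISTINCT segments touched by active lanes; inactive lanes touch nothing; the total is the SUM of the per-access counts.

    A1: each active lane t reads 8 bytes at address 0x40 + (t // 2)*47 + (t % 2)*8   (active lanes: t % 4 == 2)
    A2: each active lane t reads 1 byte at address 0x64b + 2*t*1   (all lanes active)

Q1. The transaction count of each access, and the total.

A1: 4 transactions
A2: 2 transactions

Answer: 4,2; total 6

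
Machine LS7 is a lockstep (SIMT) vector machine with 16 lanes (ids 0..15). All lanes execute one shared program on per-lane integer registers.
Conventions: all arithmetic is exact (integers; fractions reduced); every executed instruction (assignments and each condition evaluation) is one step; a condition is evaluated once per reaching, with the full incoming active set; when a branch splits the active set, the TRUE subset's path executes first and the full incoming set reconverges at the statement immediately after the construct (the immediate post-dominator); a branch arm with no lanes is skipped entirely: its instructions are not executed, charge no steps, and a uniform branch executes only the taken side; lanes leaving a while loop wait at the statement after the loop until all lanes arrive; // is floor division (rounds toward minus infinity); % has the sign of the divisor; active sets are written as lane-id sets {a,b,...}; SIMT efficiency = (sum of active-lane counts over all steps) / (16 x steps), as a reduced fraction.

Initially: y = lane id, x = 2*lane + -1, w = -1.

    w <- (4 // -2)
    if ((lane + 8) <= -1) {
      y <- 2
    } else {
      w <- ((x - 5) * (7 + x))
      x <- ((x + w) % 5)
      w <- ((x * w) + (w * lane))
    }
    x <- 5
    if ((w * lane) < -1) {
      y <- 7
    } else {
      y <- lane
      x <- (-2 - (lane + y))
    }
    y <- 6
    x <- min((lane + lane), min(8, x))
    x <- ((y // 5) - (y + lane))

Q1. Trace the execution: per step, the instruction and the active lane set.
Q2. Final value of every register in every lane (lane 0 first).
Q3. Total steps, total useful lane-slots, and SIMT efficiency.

step 0: w <- (4 // -2)               {0,1,2,3,4,5,6,7,8,9,10,11,12,13,14,15}
step 1: eval ((lane + 8) <= -1)      {0,1,2,3,4,5,6,7,8,9,10,11,12,13,14,15}
step 2: w <- ((x - 5) * (7 + x))     {0,1,2,3,4,5,6,7,8,9,10,11,12,13,14,15}
step 3: x <- ((x + w) % 5)           {0,1,2,3,4,5,6,7,8,9,10,11,12,13,14,15}
step 4: w <- ((x * w) + (w * lane))  {0,1,2,3,4,5,6,7,8,9,10,11,12,13,14,15}
step 5: x <- 5                       {0,1,2,3,4,5,6,7,8,9,10,11,12,13,14,15}
step 6: eval ((w * lane) < -1)       {0,1,2,3,4,5,6,7,8,9,10,11,12,13,14,15}
step 7: y <- 7                       {1,2}
step 8: y <- lane                    {0,3,4,5,6,7,8,9,10,11,12,13,14,15}
step 9: x <- (-2 - (lane + y))       {0,3,4,5,6,7,8,9,10,11,12,13,14,15}
step 10: y <- 6                       {0,1,2,3,4,5,6,7,8,9,10,11,12,13,14,15}
step 11: x <- min((lane + lane), min(8, x)) {0,1,2,3,4,5,6,7,8,9,10,11,12,13,14,15}
step 12: x <- ((y // 5) - (y + lane)) {0,1,2,3,4,5,6,7,8,9,10,11,12,13,14,15}

Answer: 13 steps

y: 6,6,6,6,6,6,6,6,6,6,6,6,6,6,6,6
x: -5,-6,-7,-8,-9,-10,-11,-12,-13,-14,-15,-16,-17,-18,-19,-20
w: -108,-160,-100,0,112,512,1080,1600,1760,2592,4732,6720,8100,8320,10472,15552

steps = 13; useful = 190; efficiency = 190/208 = 95/104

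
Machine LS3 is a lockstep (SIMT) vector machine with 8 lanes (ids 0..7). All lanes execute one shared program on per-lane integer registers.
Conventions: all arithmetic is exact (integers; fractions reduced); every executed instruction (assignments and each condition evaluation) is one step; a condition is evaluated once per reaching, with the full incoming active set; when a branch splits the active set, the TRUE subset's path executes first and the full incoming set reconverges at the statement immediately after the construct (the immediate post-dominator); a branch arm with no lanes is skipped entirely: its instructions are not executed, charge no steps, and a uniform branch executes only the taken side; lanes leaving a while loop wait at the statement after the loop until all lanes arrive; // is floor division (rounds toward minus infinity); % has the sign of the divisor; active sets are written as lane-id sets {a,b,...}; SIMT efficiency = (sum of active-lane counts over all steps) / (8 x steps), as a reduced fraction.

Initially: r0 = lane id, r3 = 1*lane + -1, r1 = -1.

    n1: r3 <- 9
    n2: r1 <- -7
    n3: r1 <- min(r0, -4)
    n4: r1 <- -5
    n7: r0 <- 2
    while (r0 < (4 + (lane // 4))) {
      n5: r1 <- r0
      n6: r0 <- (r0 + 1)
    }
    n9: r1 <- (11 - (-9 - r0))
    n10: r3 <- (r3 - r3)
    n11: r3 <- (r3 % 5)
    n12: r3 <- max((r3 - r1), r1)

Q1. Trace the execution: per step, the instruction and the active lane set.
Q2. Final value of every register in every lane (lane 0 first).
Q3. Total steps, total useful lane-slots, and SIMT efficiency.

step 0: r3 <- 9                      {0,1,2,3,4,5,6,7}
step 1: r1 <- -7                     {0,1,2,3,4,5,6,7}
step 2: r1 <- min(r0, -4)            {0,1,2,3,4,5,6,7}
step 3: r1 <- -5                     {0,1,2,3,4,5,6,7}
step 4: r0 <- 2                      {0,1,2,3,4,5,6,7}
step 5: eval (r0 < (4 + (lane // 4))) {0,1,2,3,4,5,6,7}
step 6: r1 <- r0                     {0,1,2,3,4,5,6,7}
step 7: r0 <- (r0 + 1)               {0,1,2,3,4,5,6,7}
step 8: eval (r0 < (4 + (lane // 4))) {0,1,2,3,4,5,6,7}
step 9: r1 <- r0                     {0,1,2,3,4,5,6,7}
step 10: r0 <- (r0 + 1)               {0,1,2,3,4,5,6,7}
step 11: eval (r0 < (4 + (lane // 4))) {0,1,2,3,4,5,6,7}
step 12: r1 <- r0                     {4,5,6,7}
step 13: r0 <- (r0 + 1)               {4,5,6,7}
step 14: eval (r0 < (4 + (lane // 4))) {4,5,6,7}
step 15: r1 <- (11 - (-9 - r0))       {0,1,2,3,4,5,6,7}
step 16: r3 <- (r3 - r3)              {0,1,2,3,4,5,6,7}
step 17: r3 <- (r3 % 5)               {0,1,2,3,4,5,6,7}
step 18: r3 <- max((r3 - r1), r1)     {0,1,2,3,4,5,6,7}

Answer: 19 steps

r0: 4,4,4,4,5,5,5,5
r3: 24,24,24,24,25,25,25,25
r1: 24,24,24,24,25,25,25,25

steps = 19; useful = 140; efficiency = 140/152 = 35/38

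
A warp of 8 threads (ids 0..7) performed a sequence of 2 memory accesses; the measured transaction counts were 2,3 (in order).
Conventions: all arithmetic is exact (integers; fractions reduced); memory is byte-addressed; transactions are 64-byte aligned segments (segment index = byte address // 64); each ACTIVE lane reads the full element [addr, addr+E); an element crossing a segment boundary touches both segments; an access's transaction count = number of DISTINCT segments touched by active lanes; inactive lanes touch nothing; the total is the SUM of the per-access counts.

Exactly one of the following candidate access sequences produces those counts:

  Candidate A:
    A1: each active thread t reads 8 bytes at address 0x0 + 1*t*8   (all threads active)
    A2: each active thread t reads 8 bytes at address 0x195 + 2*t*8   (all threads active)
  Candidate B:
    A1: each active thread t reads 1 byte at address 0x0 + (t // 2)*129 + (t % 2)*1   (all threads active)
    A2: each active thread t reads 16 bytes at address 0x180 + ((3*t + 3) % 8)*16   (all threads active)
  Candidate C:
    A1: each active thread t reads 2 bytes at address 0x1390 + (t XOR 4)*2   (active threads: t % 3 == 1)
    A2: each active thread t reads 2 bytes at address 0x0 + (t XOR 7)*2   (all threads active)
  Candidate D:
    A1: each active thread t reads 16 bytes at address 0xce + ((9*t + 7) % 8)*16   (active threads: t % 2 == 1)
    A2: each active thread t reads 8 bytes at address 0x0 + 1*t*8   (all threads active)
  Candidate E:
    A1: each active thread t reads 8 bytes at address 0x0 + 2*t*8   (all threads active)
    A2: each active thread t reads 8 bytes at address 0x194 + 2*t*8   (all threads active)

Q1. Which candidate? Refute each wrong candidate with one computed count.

A: A1 gives 1 transaction, not 2
B: A1 gives 4 transactions, not 2
C: A1 gives 1 transaction, not 2
D: A2 gives 1 transaction, not 3
E: all counts match (2,3)

Answer: E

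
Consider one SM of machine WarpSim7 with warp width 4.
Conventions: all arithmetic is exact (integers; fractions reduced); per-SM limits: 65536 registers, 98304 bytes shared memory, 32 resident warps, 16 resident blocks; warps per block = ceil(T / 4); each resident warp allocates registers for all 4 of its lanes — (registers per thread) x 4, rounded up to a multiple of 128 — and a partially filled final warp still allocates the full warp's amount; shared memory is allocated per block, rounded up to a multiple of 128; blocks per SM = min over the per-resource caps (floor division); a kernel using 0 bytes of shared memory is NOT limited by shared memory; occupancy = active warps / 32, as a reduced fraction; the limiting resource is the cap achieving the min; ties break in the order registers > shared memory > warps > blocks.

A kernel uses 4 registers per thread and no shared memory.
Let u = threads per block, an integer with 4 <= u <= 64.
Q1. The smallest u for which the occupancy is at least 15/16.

Answer: u = 5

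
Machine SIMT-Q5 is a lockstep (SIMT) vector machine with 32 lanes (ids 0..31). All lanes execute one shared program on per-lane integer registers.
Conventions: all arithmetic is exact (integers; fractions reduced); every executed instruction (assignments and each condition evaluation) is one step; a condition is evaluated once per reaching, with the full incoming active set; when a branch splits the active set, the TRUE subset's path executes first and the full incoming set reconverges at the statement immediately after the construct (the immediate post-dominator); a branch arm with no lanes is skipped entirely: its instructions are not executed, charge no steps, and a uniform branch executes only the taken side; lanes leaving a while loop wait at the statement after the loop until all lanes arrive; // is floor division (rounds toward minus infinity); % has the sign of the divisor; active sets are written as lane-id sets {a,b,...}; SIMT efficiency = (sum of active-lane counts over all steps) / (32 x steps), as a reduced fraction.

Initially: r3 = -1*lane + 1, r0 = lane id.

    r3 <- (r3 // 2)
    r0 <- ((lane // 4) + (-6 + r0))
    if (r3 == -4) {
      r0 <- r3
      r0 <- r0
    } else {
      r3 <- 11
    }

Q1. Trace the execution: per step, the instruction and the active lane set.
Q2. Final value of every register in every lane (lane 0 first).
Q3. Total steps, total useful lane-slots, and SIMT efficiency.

step 0: r3 <- (r3 // 2)              {0,1,2,3,4,5,6,7,8,9,10,11,12,13,14,15,16,17,18,19,20,21,22,23,24,25,26,27,28,29,30,31}
step 1: r0 <- ((lane // 4) + (-6 + r0)) {0,1,2,3,4,5,6,7,8,9,10,11,12,13,14,15,16,17,18,19,20,21,22,23,24,25,26,27,28,29,30,31}
step 2: eval (r3 == -4)              {0,1,2,3,4,5,6,7,8,9,10,11,12,13,14,15,16,17,18,19,20,21,22,23,24,25,26,27,28,29,30,31}
step 3: r0 <- r3                     {8,9}
step 4: r0 <- r0                     {8,9}
step 5: r3 <- 11                     {0,1,2,3,4,5,6,7,10,11,12,13,14,15,16,17,18,19,20,21,22,23,24,25,26,27,28,29,30,31}

Answer: 6 steps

r3: 11,11,11,11,11,11,11,11,-4,-4,11,11,11,11,11,11,11,11,11,11,11,11,11,11,11,11,11,11,11,11,11,11
r0: -6,-5,-4,-3,-1,0,1,2,-4,-4,6,7,9,10,11,12,14,15,16,17,19,20,21,22,24,25,26,27,29,30,31,32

steps = 6; useful = 130; efficiency = 130/192 = 65/96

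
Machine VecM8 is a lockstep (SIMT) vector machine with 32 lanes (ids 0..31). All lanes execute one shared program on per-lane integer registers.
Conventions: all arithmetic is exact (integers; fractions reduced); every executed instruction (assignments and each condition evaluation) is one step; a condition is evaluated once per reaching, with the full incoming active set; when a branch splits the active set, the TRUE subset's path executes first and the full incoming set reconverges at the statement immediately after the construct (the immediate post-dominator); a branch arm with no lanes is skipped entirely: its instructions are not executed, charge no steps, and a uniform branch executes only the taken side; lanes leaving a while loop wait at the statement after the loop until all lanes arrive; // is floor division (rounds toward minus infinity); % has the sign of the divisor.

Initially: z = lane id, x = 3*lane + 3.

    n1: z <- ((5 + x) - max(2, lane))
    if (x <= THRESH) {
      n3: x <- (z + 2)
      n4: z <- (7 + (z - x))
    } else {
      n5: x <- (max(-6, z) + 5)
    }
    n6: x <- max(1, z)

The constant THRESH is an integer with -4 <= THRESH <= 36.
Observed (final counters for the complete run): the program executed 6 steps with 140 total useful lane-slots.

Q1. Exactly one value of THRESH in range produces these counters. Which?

Answer: THRESH = 36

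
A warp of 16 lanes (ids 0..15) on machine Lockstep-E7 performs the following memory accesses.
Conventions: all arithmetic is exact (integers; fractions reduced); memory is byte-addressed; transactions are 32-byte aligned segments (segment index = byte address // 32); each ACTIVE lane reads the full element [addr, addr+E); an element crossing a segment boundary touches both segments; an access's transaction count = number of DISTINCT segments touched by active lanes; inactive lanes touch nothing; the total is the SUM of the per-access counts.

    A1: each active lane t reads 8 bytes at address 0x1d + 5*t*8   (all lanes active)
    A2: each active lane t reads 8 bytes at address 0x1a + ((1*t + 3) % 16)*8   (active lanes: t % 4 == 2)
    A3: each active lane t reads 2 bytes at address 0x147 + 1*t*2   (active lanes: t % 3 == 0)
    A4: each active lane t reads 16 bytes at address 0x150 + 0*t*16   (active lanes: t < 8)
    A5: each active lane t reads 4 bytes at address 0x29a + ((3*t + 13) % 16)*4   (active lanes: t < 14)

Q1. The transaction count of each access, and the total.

A1: 20 transactions
A2: 4 transactions
A3: 2 transactions
A4: 1 transaction
A5: 3 transactions

Answer: 20,4,2,1,3; total 30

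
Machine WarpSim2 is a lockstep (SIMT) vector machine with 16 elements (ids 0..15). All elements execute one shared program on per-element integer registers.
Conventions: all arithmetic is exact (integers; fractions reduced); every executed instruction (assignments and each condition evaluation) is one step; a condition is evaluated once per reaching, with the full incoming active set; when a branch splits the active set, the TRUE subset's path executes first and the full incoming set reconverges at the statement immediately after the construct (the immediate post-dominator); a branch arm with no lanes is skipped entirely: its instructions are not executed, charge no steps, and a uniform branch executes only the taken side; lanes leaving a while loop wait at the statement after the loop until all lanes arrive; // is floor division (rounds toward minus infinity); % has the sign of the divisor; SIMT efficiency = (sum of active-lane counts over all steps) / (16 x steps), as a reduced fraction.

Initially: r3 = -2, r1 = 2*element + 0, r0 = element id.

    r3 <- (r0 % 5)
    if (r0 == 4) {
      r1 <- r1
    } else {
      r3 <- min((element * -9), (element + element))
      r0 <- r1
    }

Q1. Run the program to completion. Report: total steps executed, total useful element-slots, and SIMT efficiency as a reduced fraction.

Answer: 5 steps, 63 useful, 63/80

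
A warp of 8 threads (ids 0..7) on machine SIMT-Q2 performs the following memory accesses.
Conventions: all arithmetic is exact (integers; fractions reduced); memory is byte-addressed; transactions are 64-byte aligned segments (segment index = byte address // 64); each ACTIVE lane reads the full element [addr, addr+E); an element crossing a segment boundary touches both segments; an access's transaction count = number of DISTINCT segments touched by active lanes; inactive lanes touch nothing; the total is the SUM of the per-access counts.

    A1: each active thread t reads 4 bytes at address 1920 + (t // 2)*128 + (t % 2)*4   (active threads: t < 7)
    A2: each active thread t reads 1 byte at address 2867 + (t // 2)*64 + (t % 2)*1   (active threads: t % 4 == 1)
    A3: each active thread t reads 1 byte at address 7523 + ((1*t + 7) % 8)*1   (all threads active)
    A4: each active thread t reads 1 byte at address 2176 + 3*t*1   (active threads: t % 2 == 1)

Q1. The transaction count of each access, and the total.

A1: 4 transactions
A2: 2 transactions
A3: 1 transaction
A4: 1 transaction

Answer: 4,2,1,1; total 8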